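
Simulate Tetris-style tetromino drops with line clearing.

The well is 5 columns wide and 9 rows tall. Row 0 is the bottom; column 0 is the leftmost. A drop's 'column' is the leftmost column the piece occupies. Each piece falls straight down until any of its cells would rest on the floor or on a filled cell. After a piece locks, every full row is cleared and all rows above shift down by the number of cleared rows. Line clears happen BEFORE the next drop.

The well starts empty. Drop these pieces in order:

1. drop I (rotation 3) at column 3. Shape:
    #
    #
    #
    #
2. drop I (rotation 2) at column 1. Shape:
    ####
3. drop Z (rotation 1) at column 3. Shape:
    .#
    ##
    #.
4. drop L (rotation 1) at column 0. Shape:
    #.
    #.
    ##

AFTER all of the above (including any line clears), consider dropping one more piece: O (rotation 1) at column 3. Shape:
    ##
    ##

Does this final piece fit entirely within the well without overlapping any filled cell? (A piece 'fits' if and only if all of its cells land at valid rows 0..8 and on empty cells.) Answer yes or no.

Drop 1: I rot3 at col 3 lands with bottom-row=0; cleared 0 line(s) (total 0); column heights now [0 0 0 4 0], max=4
Drop 2: I rot2 at col 1 lands with bottom-row=4; cleared 0 line(s) (total 0); column heights now [0 5 5 5 5], max=5
Drop 3: Z rot1 at col 3 lands with bottom-row=5; cleared 0 line(s) (total 0); column heights now [0 5 5 7 8], max=8
Drop 4: L rot1 at col 0 lands with bottom-row=5; cleared 0 line(s) (total 0); column heights now [8 6 5 7 8], max=8
Test piece O rot1 at col 3 (width 2): heights before test = [8 6 5 7 8]; fits = False

Answer: no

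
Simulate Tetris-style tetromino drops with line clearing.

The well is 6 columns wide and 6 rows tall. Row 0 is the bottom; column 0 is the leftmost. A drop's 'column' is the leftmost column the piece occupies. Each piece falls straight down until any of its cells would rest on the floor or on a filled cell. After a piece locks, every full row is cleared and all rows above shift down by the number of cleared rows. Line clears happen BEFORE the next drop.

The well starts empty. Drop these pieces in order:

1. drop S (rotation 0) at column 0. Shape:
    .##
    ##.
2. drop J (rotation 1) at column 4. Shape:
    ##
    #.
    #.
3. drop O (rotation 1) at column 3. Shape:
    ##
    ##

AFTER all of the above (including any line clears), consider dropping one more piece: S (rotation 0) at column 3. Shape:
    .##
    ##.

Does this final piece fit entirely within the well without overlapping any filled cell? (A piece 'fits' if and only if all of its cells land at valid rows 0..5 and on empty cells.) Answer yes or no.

Drop 1: S rot0 at col 0 lands with bottom-row=0; cleared 0 line(s) (total 0); column heights now [1 2 2 0 0 0], max=2
Drop 2: J rot1 at col 4 lands with bottom-row=0; cleared 0 line(s) (total 0); column heights now [1 2 2 0 3 3], max=3
Drop 3: O rot1 at col 3 lands with bottom-row=3; cleared 0 line(s) (total 0); column heights now [1 2 2 5 5 3], max=5
Test piece S rot0 at col 3 (width 3): heights before test = [1 2 2 5 5 3]; fits = False

Answer: no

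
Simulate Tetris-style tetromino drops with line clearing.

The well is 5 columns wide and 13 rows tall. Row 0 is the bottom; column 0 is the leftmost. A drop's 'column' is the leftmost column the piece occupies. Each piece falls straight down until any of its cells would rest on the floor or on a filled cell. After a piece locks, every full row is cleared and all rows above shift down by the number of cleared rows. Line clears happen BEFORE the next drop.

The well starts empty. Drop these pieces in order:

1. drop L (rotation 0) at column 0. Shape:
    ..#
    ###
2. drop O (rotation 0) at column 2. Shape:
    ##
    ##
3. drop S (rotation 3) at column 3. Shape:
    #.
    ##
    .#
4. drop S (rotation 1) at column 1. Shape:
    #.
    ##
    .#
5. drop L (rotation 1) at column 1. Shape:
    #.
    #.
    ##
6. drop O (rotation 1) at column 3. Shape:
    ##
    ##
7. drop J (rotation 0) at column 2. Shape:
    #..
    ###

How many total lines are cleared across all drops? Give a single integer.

Drop 1: L rot0 at col 0 lands with bottom-row=0; cleared 0 line(s) (total 0); column heights now [1 1 2 0 0], max=2
Drop 2: O rot0 at col 2 lands with bottom-row=2; cleared 0 line(s) (total 0); column heights now [1 1 4 4 0], max=4
Drop 3: S rot3 at col 3 lands with bottom-row=3; cleared 0 line(s) (total 0); column heights now [1 1 4 6 5], max=6
Drop 4: S rot1 at col 1 lands with bottom-row=4; cleared 0 line(s) (total 0); column heights now [1 7 6 6 5], max=7
Drop 5: L rot1 at col 1 lands with bottom-row=7; cleared 0 line(s) (total 0); column heights now [1 10 8 6 5], max=10
Drop 6: O rot1 at col 3 lands with bottom-row=6; cleared 0 line(s) (total 0); column heights now [1 10 8 8 8], max=10
Drop 7: J rot0 at col 2 lands with bottom-row=8; cleared 0 line(s) (total 0); column heights now [1 10 10 9 9], max=10

Answer: 0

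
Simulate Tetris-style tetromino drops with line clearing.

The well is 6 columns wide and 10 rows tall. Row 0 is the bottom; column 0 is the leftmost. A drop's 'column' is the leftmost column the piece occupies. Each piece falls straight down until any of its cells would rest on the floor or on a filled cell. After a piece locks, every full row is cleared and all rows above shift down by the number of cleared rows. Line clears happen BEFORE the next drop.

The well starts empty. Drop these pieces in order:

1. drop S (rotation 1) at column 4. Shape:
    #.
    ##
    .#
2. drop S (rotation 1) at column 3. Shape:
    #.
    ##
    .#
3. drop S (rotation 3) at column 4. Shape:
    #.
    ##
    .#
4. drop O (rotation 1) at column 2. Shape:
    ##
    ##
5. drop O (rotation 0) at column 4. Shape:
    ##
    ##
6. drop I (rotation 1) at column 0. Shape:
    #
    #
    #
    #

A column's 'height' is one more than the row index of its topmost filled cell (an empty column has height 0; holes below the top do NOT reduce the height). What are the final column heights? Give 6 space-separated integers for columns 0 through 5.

Answer: 4 0 8 8 9 9

Derivation:
Drop 1: S rot1 at col 4 lands with bottom-row=0; cleared 0 line(s) (total 0); column heights now [0 0 0 0 3 2], max=3
Drop 2: S rot1 at col 3 lands with bottom-row=3; cleared 0 line(s) (total 0); column heights now [0 0 0 6 5 2], max=6
Drop 3: S rot3 at col 4 lands with bottom-row=4; cleared 0 line(s) (total 0); column heights now [0 0 0 6 7 6], max=7
Drop 4: O rot1 at col 2 lands with bottom-row=6; cleared 0 line(s) (total 0); column heights now [0 0 8 8 7 6], max=8
Drop 5: O rot0 at col 4 lands with bottom-row=7; cleared 0 line(s) (total 0); column heights now [0 0 8 8 9 9], max=9
Drop 6: I rot1 at col 0 lands with bottom-row=0; cleared 0 line(s) (total 0); column heights now [4 0 8 8 9 9], max=9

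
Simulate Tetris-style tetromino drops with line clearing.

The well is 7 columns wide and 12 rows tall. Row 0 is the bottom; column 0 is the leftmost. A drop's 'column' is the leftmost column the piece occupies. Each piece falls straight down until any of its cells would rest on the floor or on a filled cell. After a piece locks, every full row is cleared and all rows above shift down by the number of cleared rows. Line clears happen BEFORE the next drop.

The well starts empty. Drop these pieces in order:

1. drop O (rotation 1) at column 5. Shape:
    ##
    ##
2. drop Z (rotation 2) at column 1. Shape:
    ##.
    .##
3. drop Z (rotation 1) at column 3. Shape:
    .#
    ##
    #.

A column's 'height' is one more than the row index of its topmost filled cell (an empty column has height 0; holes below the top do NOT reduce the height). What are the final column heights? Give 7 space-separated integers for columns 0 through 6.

Answer: 0 2 2 3 4 2 2

Derivation:
Drop 1: O rot1 at col 5 lands with bottom-row=0; cleared 0 line(s) (total 0); column heights now [0 0 0 0 0 2 2], max=2
Drop 2: Z rot2 at col 1 lands with bottom-row=0; cleared 0 line(s) (total 0); column heights now [0 2 2 1 0 2 2], max=2
Drop 3: Z rot1 at col 3 lands with bottom-row=1; cleared 0 line(s) (total 0); column heights now [0 2 2 3 4 2 2], max=4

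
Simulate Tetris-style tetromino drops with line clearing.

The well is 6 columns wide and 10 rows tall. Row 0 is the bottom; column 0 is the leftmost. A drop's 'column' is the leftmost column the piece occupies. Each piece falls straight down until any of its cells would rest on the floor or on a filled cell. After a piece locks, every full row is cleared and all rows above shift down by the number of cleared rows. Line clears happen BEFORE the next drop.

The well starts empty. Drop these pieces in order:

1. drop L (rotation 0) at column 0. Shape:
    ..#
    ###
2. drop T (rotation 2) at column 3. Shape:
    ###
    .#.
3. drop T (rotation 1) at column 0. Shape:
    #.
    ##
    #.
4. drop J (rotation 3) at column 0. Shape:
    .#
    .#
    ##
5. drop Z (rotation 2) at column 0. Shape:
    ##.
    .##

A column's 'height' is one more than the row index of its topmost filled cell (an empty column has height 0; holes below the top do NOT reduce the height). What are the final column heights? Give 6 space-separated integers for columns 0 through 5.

Answer: 9 9 8 2 2 2

Derivation:
Drop 1: L rot0 at col 0 lands with bottom-row=0; cleared 0 line(s) (total 0); column heights now [1 1 2 0 0 0], max=2
Drop 2: T rot2 at col 3 lands with bottom-row=0; cleared 0 line(s) (total 0); column heights now [1 1 2 2 2 2], max=2
Drop 3: T rot1 at col 0 lands with bottom-row=1; cleared 0 line(s) (total 0); column heights now [4 3 2 2 2 2], max=4
Drop 4: J rot3 at col 0 lands with bottom-row=4; cleared 0 line(s) (total 0); column heights now [5 7 2 2 2 2], max=7
Drop 5: Z rot2 at col 0 lands with bottom-row=7; cleared 0 line(s) (total 0); column heights now [9 9 8 2 2 2], max=9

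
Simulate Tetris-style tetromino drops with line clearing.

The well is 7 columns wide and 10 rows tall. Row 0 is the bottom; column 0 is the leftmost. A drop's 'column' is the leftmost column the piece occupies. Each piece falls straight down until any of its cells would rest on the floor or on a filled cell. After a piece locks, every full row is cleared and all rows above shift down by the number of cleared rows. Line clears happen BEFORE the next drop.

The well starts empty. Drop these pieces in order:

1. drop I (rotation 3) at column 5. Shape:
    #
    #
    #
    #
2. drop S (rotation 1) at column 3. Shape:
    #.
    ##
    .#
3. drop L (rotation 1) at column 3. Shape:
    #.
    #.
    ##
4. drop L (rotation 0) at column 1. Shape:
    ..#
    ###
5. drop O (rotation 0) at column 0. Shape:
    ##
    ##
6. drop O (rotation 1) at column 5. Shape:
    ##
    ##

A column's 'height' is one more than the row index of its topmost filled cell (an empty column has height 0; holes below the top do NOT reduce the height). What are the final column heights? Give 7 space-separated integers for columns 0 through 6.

Answer: 9 9 7 8 4 6 6

Derivation:
Drop 1: I rot3 at col 5 lands with bottom-row=0; cleared 0 line(s) (total 0); column heights now [0 0 0 0 0 4 0], max=4
Drop 2: S rot1 at col 3 lands with bottom-row=0; cleared 0 line(s) (total 0); column heights now [0 0 0 3 2 4 0], max=4
Drop 3: L rot1 at col 3 lands with bottom-row=3; cleared 0 line(s) (total 0); column heights now [0 0 0 6 4 4 0], max=6
Drop 4: L rot0 at col 1 lands with bottom-row=6; cleared 0 line(s) (total 0); column heights now [0 7 7 8 4 4 0], max=8
Drop 5: O rot0 at col 0 lands with bottom-row=7; cleared 0 line(s) (total 0); column heights now [9 9 7 8 4 4 0], max=9
Drop 6: O rot1 at col 5 lands with bottom-row=4; cleared 0 line(s) (total 0); column heights now [9 9 7 8 4 6 6], max=9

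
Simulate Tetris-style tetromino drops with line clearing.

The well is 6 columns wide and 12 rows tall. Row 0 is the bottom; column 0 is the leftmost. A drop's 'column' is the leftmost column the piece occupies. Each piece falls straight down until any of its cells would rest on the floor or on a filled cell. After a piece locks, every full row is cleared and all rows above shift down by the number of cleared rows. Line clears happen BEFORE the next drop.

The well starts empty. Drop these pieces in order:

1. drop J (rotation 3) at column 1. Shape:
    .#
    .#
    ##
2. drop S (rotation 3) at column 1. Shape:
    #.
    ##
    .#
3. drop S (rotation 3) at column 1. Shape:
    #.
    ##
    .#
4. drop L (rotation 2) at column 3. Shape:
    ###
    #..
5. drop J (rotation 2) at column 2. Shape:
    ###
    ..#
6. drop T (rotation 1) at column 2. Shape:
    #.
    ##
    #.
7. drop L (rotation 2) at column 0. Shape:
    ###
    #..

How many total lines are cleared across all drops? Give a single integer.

Answer: 0

Derivation:
Drop 1: J rot3 at col 1 lands with bottom-row=0; cleared 0 line(s) (total 0); column heights now [0 1 3 0 0 0], max=3
Drop 2: S rot3 at col 1 lands with bottom-row=3; cleared 0 line(s) (total 0); column heights now [0 6 5 0 0 0], max=6
Drop 3: S rot3 at col 1 lands with bottom-row=5; cleared 0 line(s) (total 0); column heights now [0 8 7 0 0 0], max=8
Drop 4: L rot2 at col 3 lands with bottom-row=0; cleared 0 line(s) (total 0); column heights now [0 8 7 2 2 2], max=8
Drop 5: J rot2 at col 2 lands with bottom-row=6; cleared 0 line(s) (total 0); column heights now [0 8 8 8 8 2], max=8
Drop 6: T rot1 at col 2 lands with bottom-row=8; cleared 0 line(s) (total 0); column heights now [0 8 11 10 8 2], max=11
Drop 7: L rot2 at col 0 lands with bottom-row=10; cleared 0 line(s) (total 0); column heights now [12 12 12 10 8 2], max=12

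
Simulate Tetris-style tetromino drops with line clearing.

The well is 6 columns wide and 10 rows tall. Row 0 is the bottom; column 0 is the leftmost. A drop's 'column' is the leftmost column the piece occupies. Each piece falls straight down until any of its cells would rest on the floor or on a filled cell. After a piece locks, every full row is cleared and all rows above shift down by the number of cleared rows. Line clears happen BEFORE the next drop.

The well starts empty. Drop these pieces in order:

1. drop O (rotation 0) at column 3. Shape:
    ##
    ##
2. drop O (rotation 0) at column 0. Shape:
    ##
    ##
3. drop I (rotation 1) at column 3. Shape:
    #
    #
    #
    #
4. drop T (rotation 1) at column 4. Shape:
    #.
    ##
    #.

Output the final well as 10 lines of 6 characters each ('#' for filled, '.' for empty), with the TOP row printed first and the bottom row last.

Answer: ......
......
......
......
...#..
...##.
...###
...##.
##.##.
##.##.

Derivation:
Drop 1: O rot0 at col 3 lands with bottom-row=0; cleared 0 line(s) (total 0); column heights now [0 0 0 2 2 0], max=2
Drop 2: O rot0 at col 0 lands with bottom-row=0; cleared 0 line(s) (total 0); column heights now [2 2 0 2 2 0], max=2
Drop 3: I rot1 at col 3 lands with bottom-row=2; cleared 0 line(s) (total 0); column heights now [2 2 0 6 2 0], max=6
Drop 4: T rot1 at col 4 lands with bottom-row=2; cleared 0 line(s) (total 0); column heights now [2 2 0 6 5 4], max=6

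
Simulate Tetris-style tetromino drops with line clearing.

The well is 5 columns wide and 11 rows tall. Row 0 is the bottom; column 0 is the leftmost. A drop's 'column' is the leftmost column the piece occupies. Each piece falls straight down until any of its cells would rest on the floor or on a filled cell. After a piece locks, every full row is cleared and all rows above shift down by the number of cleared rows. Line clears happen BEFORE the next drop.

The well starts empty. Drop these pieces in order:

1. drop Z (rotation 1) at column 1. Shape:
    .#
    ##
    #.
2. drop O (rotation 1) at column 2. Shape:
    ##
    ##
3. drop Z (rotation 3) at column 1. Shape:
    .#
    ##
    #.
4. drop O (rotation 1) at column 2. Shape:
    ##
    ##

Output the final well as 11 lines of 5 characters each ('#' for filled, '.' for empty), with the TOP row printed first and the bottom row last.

Answer: .....
.....
..##.
..##.
..#..
.##..
.###.
..##.
..#..
.##..
.#...

Derivation:
Drop 1: Z rot1 at col 1 lands with bottom-row=0; cleared 0 line(s) (total 0); column heights now [0 2 3 0 0], max=3
Drop 2: O rot1 at col 2 lands with bottom-row=3; cleared 0 line(s) (total 0); column heights now [0 2 5 5 0], max=5
Drop 3: Z rot3 at col 1 lands with bottom-row=4; cleared 0 line(s) (total 0); column heights now [0 6 7 5 0], max=7
Drop 4: O rot1 at col 2 lands with bottom-row=7; cleared 0 line(s) (total 0); column heights now [0 6 9 9 0], max=9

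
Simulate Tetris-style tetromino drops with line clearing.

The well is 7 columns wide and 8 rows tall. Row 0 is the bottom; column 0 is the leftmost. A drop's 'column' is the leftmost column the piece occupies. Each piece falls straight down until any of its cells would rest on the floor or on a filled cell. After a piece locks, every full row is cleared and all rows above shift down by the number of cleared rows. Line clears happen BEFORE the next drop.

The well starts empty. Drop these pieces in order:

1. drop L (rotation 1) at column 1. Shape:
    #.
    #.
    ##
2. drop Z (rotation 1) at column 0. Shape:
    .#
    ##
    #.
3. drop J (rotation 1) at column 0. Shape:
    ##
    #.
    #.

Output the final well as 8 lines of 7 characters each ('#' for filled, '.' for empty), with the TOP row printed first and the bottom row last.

Answer: .......
##.....
#......
##.....
##.....
##.....
.#.....
.##....

Derivation:
Drop 1: L rot1 at col 1 lands with bottom-row=0; cleared 0 line(s) (total 0); column heights now [0 3 1 0 0 0 0], max=3
Drop 2: Z rot1 at col 0 lands with bottom-row=2; cleared 0 line(s) (total 0); column heights now [4 5 1 0 0 0 0], max=5
Drop 3: J rot1 at col 0 lands with bottom-row=4; cleared 0 line(s) (total 0); column heights now [7 7 1 0 0 0 0], max=7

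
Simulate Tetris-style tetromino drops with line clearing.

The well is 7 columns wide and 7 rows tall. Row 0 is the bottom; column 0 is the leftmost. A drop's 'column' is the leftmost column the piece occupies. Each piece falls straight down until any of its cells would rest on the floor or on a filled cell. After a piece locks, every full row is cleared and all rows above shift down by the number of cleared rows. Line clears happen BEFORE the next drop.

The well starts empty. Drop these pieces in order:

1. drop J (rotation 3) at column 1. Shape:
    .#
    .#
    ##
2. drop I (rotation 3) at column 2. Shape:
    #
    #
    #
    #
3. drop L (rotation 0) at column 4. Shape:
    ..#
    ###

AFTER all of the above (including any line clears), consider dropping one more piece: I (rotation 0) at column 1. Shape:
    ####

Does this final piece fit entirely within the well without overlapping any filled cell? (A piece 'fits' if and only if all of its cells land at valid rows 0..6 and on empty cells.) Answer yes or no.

Drop 1: J rot3 at col 1 lands with bottom-row=0; cleared 0 line(s) (total 0); column heights now [0 1 3 0 0 0 0], max=3
Drop 2: I rot3 at col 2 lands with bottom-row=3; cleared 0 line(s) (total 0); column heights now [0 1 7 0 0 0 0], max=7
Drop 3: L rot0 at col 4 lands with bottom-row=0; cleared 0 line(s) (total 0); column heights now [0 1 7 0 1 1 2], max=7
Test piece I rot0 at col 1 (width 4): heights before test = [0 1 7 0 1 1 2]; fits = False

Answer: no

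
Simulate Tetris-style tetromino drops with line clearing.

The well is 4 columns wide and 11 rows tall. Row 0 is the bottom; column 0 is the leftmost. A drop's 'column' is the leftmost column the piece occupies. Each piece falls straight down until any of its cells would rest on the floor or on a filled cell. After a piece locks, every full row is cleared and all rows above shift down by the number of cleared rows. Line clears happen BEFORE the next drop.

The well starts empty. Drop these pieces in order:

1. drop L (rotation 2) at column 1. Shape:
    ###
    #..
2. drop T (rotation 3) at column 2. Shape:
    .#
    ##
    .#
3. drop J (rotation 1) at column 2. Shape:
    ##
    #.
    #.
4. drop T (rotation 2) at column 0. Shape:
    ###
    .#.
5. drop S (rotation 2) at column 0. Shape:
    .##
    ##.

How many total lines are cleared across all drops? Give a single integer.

Drop 1: L rot2 at col 1 lands with bottom-row=0; cleared 0 line(s) (total 0); column heights now [0 2 2 2], max=2
Drop 2: T rot3 at col 2 lands with bottom-row=2; cleared 0 line(s) (total 0); column heights now [0 2 4 5], max=5
Drop 3: J rot1 at col 2 lands with bottom-row=4; cleared 0 line(s) (total 0); column heights now [0 2 7 7], max=7
Drop 4: T rot2 at col 0 lands with bottom-row=6; cleared 0 line(s) (total 0); column heights now [8 8 8 7], max=8
Drop 5: S rot2 at col 0 lands with bottom-row=8; cleared 0 line(s) (total 0); column heights now [9 10 10 7], max=10

Answer: 0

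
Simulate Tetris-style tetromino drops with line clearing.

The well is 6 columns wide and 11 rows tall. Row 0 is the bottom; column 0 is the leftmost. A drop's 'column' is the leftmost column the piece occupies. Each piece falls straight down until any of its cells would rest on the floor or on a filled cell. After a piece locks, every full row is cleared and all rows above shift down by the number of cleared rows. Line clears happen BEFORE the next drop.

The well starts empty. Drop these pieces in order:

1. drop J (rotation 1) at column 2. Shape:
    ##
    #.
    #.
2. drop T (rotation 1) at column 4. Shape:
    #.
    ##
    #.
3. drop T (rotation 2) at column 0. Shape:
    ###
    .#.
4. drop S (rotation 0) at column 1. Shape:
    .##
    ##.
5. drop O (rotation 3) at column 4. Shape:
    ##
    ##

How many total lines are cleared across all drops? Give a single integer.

Answer: 0

Derivation:
Drop 1: J rot1 at col 2 lands with bottom-row=0; cleared 0 line(s) (total 0); column heights now [0 0 3 3 0 0], max=3
Drop 2: T rot1 at col 4 lands with bottom-row=0; cleared 0 line(s) (total 0); column heights now [0 0 3 3 3 2], max=3
Drop 3: T rot2 at col 0 lands with bottom-row=2; cleared 0 line(s) (total 0); column heights now [4 4 4 3 3 2], max=4
Drop 4: S rot0 at col 1 lands with bottom-row=4; cleared 0 line(s) (total 0); column heights now [4 5 6 6 3 2], max=6
Drop 5: O rot3 at col 4 lands with bottom-row=3; cleared 0 line(s) (total 0); column heights now [4 5 6 6 5 5], max=6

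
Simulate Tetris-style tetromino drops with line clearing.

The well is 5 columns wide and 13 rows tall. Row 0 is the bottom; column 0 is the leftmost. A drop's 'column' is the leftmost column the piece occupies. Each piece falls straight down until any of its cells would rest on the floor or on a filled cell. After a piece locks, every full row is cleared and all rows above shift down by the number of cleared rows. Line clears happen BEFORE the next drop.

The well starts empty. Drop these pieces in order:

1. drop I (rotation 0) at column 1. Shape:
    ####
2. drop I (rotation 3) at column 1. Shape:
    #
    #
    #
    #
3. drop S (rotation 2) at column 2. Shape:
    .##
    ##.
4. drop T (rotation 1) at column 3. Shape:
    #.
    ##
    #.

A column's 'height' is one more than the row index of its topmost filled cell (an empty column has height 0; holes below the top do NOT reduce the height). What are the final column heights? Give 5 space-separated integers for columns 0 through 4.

Drop 1: I rot0 at col 1 lands with bottom-row=0; cleared 0 line(s) (total 0); column heights now [0 1 1 1 1], max=1
Drop 2: I rot3 at col 1 lands with bottom-row=1; cleared 0 line(s) (total 0); column heights now [0 5 1 1 1], max=5
Drop 3: S rot2 at col 2 lands with bottom-row=1; cleared 0 line(s) (total 0); column heights now [0 5 2 3 3], max=5
Drop 4: T rot1 at col 3 lands with bottom-row=3; cleared 0 line(s) (total 0); column heights now [0 5 2 6 5], max=6

Answer: 0 5 2 6 5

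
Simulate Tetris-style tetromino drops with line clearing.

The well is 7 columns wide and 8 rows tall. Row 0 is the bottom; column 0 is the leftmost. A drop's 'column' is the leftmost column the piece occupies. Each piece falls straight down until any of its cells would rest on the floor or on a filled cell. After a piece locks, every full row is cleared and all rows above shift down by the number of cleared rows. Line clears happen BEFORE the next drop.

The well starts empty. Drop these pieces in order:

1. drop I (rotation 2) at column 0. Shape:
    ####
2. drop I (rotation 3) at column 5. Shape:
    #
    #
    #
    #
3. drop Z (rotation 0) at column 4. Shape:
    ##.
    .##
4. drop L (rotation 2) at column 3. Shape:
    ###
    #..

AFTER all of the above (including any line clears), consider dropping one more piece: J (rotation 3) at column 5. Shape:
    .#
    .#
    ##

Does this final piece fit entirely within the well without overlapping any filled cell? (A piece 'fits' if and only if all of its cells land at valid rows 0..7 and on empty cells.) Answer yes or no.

Drop 1: I rot2 at col 0 lands with bottom-row=0; cleared 0 line(s) (total 0); column heights now [1 1 1 1 0 0 0], max=1
Drop 2: I rot3 at col 5 lands with bottom-row=0; cleared 0 line(s) (total 0); column heights now [1 1 1 1 0 4 0], max=4
Drop 3: Z rot0 at col 4 lands with bottom-row=4; cleared 0 line(s) (total 0); column heights now [1 1 1 1 6 6 5], max=6
Drop 4: L rot2 at col 3 lands with bottom-row=5; cleared 0 line(s) (total 0); column heights now [1 1 1 7 7 7 5], max=7
Test piece J rot3 at col 5 (width 2): heights before test = [1 1 1 7 7 7 5]; fits = False

Answer: no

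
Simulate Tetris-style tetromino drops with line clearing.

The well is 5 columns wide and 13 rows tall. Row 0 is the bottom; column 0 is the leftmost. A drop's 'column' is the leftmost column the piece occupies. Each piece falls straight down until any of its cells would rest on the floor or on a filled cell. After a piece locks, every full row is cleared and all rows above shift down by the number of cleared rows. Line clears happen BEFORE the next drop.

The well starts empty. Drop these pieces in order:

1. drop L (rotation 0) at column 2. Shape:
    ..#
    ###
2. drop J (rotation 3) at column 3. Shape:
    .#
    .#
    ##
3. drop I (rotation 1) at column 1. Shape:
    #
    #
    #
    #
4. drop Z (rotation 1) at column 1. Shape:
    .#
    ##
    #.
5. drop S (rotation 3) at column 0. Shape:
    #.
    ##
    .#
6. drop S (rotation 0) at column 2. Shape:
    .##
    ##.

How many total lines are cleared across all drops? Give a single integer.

Drop 1: L rot0 at col 2 lands with bottom-row=0; cleared 0 line(s) (total 0); column heights now [0 0 1 1 2], max=2
Drop 2: J rot3 at col 3 lands with bottom-row=2; cleared 0 line(s) (total 0); column heights now [0 0 1 3 5], max=5
Drop 3: I rot1 at col 1 lands with bottom-row=0; cleared 0 line(s) (total 0); column heights now [0 4 1 3 5], max=5
Drop 4: Z rot1 at col 1 lands with bottom-row=4; cleared 0 line(s) (total 0); column heights now [0 6 7 3 5], max=7
Drop 5: S rot3 at col 0 lands with bottom-row=6; cleared 0 line(s) (total 0); column heights now [9 8 7 3 5], max=9
Drop 6: S rot0 at col 2 lands with bottom-row=7; cleared 0 line(s) (total 0); column heights now [9 8 8 9 9], max=9

Answer: 0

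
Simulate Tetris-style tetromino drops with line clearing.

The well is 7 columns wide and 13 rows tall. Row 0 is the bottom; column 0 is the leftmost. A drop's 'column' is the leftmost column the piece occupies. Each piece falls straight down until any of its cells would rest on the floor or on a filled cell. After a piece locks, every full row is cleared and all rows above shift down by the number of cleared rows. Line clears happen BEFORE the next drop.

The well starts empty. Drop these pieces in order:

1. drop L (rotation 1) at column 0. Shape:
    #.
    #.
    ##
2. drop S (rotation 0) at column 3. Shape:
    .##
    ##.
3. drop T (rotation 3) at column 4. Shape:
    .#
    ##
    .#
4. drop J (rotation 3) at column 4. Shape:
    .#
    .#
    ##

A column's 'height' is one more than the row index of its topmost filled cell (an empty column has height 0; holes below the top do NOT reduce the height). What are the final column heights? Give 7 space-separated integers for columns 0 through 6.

Drop 1: L rot1 at col 0 lands with bottom-row=0; cleared 0 line(s) (total 0); column heights now [3 1 0 0 0 0 0], max=3
Drop 2: S rot0 at col 3 lands with bottom-row=0; cleared 0 line(s) (total 0); column heights now [3 1 0 1 2 2 0], max=3
Drop 3: T rot3 at col 4 lands with bottom-row=2; cleared 0 line(s) (total 0); column heights now [3 1 0 1 4 5 0], max=5
Drop 4: J rot3 at col 4 lands with bottom-row=5; cleared 0 line(s) (total 0); column heights now [3 1 0 1 6 8 0], max=8

Answer: 3 1 0 1 6 8 0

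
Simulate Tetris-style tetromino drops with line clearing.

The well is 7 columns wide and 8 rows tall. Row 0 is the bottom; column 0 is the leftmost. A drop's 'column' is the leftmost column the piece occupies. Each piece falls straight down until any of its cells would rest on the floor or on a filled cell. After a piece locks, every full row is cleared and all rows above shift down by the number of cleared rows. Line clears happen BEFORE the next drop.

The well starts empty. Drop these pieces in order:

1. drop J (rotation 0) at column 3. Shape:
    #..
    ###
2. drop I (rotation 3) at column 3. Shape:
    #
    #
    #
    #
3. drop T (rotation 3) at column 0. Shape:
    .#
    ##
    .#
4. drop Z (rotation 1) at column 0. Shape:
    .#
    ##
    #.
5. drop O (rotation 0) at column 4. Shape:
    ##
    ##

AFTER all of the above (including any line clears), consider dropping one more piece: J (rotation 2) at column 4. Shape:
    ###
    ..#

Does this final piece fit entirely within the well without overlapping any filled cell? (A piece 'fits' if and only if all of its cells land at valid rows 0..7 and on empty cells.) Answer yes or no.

Drop 1: J rot0 at col 3 lands with bottom-row=0; cleared 0 line(s) (total 0); column heights now [0 0 0 2 1 1 0], max=2
Drop 2: I rot3 at col 3 lands with bottom-row=2; cleared 0 line(s) (total 0); column heights now [0 0 0 6 1 1 0], max=6
Drop 3: T rot3 at col 0 lands with bottom-row=0; cleared 0 line(s) (total 0); column heights now [2 3 0 6 1 1 0], max=6
Drop 4: Z rot1 at col 0 lands with bottom-row=2; cleared 0 line(s) (total 0); column heights now [4 5 0 6 1 1 0], max=6
Drop 5: O rot0 at col 4 lands with bottom-row=1; cleared 0 line(s) (total 0); column heights now [4 5 0 6 3 3 0], max=6
Test piece J rot2 at col 4 (width 3): heights before test = [4 5 0 6 3 3 0]; fits = True

Answer: yes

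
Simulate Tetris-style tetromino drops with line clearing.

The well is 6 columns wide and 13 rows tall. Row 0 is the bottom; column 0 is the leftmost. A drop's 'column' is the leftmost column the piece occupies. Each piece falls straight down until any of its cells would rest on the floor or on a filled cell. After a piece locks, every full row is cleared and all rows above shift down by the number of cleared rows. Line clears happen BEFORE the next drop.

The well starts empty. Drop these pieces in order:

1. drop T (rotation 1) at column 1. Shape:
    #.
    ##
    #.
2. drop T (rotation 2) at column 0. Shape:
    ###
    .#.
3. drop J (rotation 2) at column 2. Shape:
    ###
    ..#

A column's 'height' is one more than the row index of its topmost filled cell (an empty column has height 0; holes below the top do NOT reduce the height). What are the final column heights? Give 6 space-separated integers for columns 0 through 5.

Drop 1: T rot1 at col 1 lands with bottom-row=0; cleared 0 line(s) (total 0); column heights now [0 3 2 0 0 0], max=3
Drop 2: T rot2 at col 0 lands with bottom-row=3; cleared 0 line(s) (total 0); column heights now [5 5 5 0 0 0], max=5
Drop 3: J rot2 at col 2 lands with bottom-row=4; cleared 0 line(s) (total 0); column heights now [5 5 6 6 6 0], max=6

Answer: 5 5 6 6 6 0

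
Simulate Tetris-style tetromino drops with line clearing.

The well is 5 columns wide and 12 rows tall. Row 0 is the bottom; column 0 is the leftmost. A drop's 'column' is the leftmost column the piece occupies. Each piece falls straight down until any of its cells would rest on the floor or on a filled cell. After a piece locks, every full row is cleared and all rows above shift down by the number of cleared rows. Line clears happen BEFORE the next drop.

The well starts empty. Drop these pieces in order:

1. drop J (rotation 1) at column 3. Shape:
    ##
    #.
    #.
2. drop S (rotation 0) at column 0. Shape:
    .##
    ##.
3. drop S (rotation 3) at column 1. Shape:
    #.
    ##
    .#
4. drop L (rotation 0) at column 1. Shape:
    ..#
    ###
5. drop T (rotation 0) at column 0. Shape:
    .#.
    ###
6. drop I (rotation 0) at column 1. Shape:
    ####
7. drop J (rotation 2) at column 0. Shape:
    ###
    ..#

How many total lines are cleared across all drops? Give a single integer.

Answer: 0

Derivation:
Drop 1: J rot1 at col 3 lands with bottom-row=0; cleared 0 line(s) (total 0); column heights now [0 0 0 3 3], max=3
Drop 2: S rot0 at col 0 lands with bottom-row=0; cleared 0 line(s) (total 0); column heights now [1 2 2 3 3], max=3
Drop 3: S rot3 at col 1 lands with bottom-row=2; cleared 0 line(s) (total 0); column heights now [1 5 4 3 3], max=5
Drop 4: L rot0 at col 1 lands with bottom-row=5; cleared 0 line(s) (total 0); column heights now [1 6 6 7 3], max=7
Drop 5: T rot0 at col 0 lands with bottom-row=6; cleared 0 line(s) (total 0); column heights now [7 8 7 7 3], max=8
Drop 6: I rot0 at col 1 lands with bottom-row=8; cleared 0 line(s) (total 0); column heights now [7 9 9 9 9], max=9
Drop 7: J rot2 at col 0 lands with bottom-row=9; cleared 0 line(s) (total 0); column heights now [11 11 11 9 9], max=11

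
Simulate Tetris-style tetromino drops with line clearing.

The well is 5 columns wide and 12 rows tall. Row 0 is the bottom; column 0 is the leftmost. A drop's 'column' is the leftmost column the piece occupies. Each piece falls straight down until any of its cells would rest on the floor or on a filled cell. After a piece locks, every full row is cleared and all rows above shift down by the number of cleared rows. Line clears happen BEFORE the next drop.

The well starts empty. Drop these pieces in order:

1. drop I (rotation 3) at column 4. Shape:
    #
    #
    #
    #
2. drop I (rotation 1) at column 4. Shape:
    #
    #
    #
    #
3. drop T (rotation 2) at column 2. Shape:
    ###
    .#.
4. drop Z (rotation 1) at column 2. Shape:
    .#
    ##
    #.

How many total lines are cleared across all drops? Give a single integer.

Drop 1: I rot3 at col 4 lands with bottom-row=0; cleared 0 line(s) (total 0); column heights now [0 0 0 0 4], max=4
Drop 2: I rot1 at col 4 lands with bottom-row=4; cleared 0 line(s) (total 0); column heights now [0 0 0 0 8], max=8
Drop 3: T rot2 at col 2 lands with bottom-row=7; cleared 0 line(s) (total 0); column heights now [0 0 9 9 9], max=9
Drop 4: Z rot1 at col 2 lands with bottom-row=9; cleared 0 line(s) (total 0); column heights now [0 0 11 12 9], max=12

Answer: 0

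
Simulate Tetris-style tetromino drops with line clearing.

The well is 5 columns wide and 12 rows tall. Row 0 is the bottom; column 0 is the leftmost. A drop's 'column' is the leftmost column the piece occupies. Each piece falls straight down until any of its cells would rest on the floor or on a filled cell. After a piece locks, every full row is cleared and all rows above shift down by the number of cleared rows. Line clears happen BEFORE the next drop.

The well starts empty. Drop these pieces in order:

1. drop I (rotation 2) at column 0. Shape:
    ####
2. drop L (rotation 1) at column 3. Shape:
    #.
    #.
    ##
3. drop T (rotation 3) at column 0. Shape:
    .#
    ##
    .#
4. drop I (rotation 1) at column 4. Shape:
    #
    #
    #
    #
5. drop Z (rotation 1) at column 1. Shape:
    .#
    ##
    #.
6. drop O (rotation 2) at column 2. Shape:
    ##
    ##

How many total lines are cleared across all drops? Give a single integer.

Answer: 0

Derivation:
Drop 1: I rot2 at col 0 lands with bottom-row=0; cleared 0 line(s) (total 0); column heights now [1 1 1 1 0], max=1
Drop 2: L rot1 at col 3 lands with bottom-row=1; cleared 0 line(s) (total 0); column heights now [1 1 1 4 2], max=4
Drop 3: T rot3 at col 0 lands with bottom-row=1; cleared 0 line(s) (total 0); column heights now [3 4 1 4 2], max=4
Drop 4: I rot1 at col 4 lands with bottom-row=2; cleared 0 line(s) (total 0); column heights now [3 4 1 4 6], max=6
Drop 5: Z rot1 at col 1 lands with bottom-row=4; cleared 0 line(s) (total 0); column heights now [3 6 7 4 6], max=7
Drop 6: O rot2 at col 2 lands with bottom-row=7; cleared 0 line(s) (total 0); column heights now [3 6 9 9 6], max=9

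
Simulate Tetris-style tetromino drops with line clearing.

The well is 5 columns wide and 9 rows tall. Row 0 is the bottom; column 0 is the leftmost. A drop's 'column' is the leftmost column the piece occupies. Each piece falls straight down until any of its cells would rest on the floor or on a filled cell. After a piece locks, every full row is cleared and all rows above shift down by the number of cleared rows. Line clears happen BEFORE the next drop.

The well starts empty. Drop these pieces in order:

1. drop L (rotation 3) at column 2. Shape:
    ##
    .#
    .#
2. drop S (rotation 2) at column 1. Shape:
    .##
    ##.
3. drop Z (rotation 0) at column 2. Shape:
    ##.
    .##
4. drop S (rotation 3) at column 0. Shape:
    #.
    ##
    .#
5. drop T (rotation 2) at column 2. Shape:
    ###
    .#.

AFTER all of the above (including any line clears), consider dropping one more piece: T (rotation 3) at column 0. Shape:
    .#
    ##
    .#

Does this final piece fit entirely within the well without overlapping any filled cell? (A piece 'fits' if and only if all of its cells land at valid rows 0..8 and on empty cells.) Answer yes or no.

Answer: yes

Derivation:
Drop 1: L rot3 at col 2 lands with bottom-row=0; cleared 0 line(s) (total 0); column heights now [0 0 3 3 0], max=3
Drop 2: S rot2 at col 1 lands with bottom-row=3; cleared 0 line(s) (total 0); column heights now [0 4 5 5 0], max=5
Drop 3: Z rot0 at col 2 lands with bottom-row=5; cleared 0 line(s) (total 0); column heights now [0 4 7 7 6], max=7
Drop 4: S rot3 at col 0 lands with bottom-row=4; cleared 0 line(s) (total 0); column heights now [7 6 7 7 6], max=7
Drop 5: T rot2 at col 2 lands with bottom-row=7; cleared 0 line(s) (total 0); column heights now [7 6 9 9 9], max=9
Test piece T rot3 at col 0 (width 2): heights before test = [7 6 9 9 9]; fits = True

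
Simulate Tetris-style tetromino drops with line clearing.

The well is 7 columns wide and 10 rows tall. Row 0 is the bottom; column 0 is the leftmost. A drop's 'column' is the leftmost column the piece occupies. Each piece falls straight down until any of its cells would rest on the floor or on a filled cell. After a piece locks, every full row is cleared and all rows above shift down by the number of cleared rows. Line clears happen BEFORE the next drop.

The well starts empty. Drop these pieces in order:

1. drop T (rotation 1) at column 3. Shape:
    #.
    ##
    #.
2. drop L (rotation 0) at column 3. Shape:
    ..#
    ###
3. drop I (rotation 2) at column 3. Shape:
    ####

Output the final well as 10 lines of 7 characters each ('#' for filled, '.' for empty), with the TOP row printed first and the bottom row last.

Drop 1: T rot1 at col 3 lands with bottom-row=0; cleared 0 line(s) (total 0); column heights now [0 0 0 3 2 0 0], max=3
Drop 2: L rot0 at col 3 lands with bottom-row=3; cleared 0 line(s) (total 0); column heights now [0 0 0 4 4 5 0], max=5
Drop 3: I rot2 at col 3 lands with bottom-row=5; cleared 0 line(s) (total 0); column heights now [0 0 0 6 6 6 6], max=6

Answer: .......
.......
.......
.......
...####
.....#.
...###.
...#...
...##..
...#...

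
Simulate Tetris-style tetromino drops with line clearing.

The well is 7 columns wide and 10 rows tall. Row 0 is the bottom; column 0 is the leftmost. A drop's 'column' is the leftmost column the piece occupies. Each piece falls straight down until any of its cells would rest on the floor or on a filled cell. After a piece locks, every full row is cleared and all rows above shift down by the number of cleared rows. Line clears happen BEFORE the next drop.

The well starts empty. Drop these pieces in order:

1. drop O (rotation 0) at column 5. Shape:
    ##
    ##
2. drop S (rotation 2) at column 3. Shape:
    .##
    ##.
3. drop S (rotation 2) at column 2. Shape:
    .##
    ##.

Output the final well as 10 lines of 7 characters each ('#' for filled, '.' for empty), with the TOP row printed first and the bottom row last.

Drop 1: O rot0 at col 5 lands with bottom-row=0; cleared 0 line(s) (total 0); column heights now [0 0 0 0 0 2 2], max=2
Drop 2: S rot2 at col 3 lands with bottom-row=1; cleared 0 line(s) (total 0); column heights now [0 0 0 2 3 3 2], max=3
Drop 3: S rot2 at col 2 lands with bottom-row=2; cleared 0 line(s) (total 0); column heights now [0 0 3 4 4 3 2], max=4

Answer: .......
.......
.......
.......
.......
.......
...##..
..####.
...####
.....##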